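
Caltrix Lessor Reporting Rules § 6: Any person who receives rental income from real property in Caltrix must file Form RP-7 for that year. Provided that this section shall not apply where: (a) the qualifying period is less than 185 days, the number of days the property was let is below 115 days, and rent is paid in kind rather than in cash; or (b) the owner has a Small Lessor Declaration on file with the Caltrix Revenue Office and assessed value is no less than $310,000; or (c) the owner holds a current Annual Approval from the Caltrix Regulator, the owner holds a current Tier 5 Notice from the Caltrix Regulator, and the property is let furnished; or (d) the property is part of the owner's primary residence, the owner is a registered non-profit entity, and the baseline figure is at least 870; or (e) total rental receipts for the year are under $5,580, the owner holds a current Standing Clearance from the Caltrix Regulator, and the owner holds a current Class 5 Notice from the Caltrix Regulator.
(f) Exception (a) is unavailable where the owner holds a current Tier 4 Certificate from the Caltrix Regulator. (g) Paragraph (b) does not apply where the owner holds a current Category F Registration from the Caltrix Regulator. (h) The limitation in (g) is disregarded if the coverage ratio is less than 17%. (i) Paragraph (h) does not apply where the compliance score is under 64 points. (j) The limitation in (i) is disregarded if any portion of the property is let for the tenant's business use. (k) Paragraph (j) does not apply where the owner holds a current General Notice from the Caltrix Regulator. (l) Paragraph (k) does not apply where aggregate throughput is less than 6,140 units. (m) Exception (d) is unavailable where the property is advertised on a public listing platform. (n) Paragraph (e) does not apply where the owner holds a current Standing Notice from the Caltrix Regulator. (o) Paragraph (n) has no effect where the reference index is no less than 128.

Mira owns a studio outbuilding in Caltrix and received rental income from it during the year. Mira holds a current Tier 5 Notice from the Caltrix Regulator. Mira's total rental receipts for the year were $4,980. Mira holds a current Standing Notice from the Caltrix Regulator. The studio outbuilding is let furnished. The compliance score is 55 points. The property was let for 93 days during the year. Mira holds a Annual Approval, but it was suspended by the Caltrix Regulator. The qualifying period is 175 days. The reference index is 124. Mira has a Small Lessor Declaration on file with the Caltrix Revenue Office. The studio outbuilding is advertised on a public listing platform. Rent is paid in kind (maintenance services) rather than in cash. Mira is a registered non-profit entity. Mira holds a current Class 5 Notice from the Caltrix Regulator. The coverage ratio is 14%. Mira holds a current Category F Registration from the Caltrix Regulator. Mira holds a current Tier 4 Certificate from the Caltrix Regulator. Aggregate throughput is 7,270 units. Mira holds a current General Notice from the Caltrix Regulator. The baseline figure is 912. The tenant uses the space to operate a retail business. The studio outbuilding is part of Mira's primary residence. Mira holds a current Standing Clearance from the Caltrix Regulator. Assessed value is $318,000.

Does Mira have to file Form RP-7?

Exception (a): the qualifying period is 175 days, less than the 185 days limit; the number of days the property was let is 93 days, below the 115 days limit; rent is paid in kind — every condition holds. Turning to paragraph (f): (f) operates against (a): a current Tier 4 Certificate is held. So (a) is unavailable.
All of (b)'s requirements are met (a Small Lessor Declaration is on file; assessed value is $318,000, meeting the $310,000 threshold). But: (g) operates against (b): a current Category F Registration is held. (h) would limit (g) — the coverage ratio is 14%, less than the 17% limit — but (i) sets (h) aside: (i) is triggered — the compliance score is 55 points, under the 64 points limit. (j) applies (the space is let for business use), but is itself disapplied by (k): (k) operates against (j): a current General Notice is held. (l) is not engaged (aggregate throughput is 7,270 units, not less than 6,140 units), so (k) stands. Exception (b) does not apply.
Exception (c) fails — the Annual Approval is not current.
All of (d)'s requirements are met (the studio outbuilding is part of the primary residence; Mira is a registered non-profit; the baseline figure is 912, meeting the 870 threshold). But applying paragraph (m): (m) operates against (d): the property is publicly advertised. (d) is therefore removed.
Exception (e) is satisfied on its face — total rental receipts for the year are $4,980, under the $5,580 limit; a current Standing Clearance is held; a current Class 5 Notice is held. But applying paragraphs (n)–(o): (n) applies — a current Standing Notice is held. (o), which would lift (n), is not engaged — the reference index is 124, short of 128. So (e) is unavailable.
No exception applies. The general rule governs.

Yes — Mira must file Form RP-7.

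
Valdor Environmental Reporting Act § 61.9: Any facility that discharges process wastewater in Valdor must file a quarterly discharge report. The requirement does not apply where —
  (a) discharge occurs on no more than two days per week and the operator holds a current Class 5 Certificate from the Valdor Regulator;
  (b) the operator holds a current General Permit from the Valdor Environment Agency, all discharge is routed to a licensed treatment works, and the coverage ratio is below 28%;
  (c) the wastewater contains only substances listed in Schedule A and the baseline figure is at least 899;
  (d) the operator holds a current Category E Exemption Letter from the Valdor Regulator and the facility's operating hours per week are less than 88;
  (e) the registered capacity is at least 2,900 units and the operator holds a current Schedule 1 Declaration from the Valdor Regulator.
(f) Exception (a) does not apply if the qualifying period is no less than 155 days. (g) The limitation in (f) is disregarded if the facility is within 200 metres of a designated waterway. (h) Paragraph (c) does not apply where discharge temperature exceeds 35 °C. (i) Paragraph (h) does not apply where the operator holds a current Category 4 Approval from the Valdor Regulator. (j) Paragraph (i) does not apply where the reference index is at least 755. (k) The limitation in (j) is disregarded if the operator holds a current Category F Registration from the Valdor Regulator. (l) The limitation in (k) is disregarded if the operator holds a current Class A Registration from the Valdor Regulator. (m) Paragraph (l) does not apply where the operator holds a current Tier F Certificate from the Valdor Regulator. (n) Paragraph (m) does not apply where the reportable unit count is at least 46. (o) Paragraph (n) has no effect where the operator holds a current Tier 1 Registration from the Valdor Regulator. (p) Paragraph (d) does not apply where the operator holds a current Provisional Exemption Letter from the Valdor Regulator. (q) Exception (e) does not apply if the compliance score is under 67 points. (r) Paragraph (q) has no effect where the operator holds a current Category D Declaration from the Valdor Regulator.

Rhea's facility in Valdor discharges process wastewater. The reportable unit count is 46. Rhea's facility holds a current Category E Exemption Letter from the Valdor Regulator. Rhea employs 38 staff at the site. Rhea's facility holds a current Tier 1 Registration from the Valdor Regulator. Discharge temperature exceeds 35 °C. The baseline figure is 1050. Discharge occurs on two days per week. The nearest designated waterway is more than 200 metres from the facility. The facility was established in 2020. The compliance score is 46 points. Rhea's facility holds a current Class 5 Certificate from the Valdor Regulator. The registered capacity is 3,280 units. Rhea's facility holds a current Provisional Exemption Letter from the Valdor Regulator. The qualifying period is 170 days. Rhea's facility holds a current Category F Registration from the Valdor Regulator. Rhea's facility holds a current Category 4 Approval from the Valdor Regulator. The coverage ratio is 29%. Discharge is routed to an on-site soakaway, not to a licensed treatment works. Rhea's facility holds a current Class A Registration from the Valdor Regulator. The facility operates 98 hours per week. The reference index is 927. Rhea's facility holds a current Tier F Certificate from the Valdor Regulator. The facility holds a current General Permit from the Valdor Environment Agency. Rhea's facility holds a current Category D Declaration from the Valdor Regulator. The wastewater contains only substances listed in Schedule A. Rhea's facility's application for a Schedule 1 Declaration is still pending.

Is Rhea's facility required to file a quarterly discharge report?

No — exception (c) applies; Rhea's facility is not required to file a quarterly discharge report.

Exception (a) is satisfied on its face — discharge occurs on no more than two days per week; a current Class 5 Certificate is held. However, paragraphs (f)–(g) must be considered: (f) operates against (a): the qualifying period is 170 days, meeting the 155 days threshold. (g), which would lift (f), is not triggered — the facility is more than 200 m from any designated waterway. So (a) is unavailable.
Exception (b) requires that all discharge is routed to a licensed treatment works; but discharge is not routed to a licensed treatment works, so (b) is unavailable.
Exception (c)'s conditions are all satisfied: the wastewater is Schedule-A-only; the baseline figure is 1,050, meeting the 899 threshold. Considering the limiting provisions: (h) is engaged (discharge temperature exceeds 35 °C), but is set aside by (i): (i) operates — a current Category 4 Approval is held. (j) is engaged (the reference index is 927, meeting the 755 threshold), but is itself disapplied by (k): (k) operates against (j): a current Category F Registration is held. (l) would limit (k) — a current Class A Registration is held — but (m) sets (l) aside: (m) applies — a current Tier F Certificate is held. (n) is engaged (the reportable unit count is 46, meeting the 46 threshold), but is overridden by (o): (o) is engaged — a current Tier 1 Registration is held. Exception (c) stands.
Exception (d) fails — the facility's operating hours per week are 98, not less than 88.
Exception (e) requires that the operator holds a current Schedule 1 Declaration from the Valdor Regulator; but no current Schedule 1 Declaration is held, so (e) is unavailable.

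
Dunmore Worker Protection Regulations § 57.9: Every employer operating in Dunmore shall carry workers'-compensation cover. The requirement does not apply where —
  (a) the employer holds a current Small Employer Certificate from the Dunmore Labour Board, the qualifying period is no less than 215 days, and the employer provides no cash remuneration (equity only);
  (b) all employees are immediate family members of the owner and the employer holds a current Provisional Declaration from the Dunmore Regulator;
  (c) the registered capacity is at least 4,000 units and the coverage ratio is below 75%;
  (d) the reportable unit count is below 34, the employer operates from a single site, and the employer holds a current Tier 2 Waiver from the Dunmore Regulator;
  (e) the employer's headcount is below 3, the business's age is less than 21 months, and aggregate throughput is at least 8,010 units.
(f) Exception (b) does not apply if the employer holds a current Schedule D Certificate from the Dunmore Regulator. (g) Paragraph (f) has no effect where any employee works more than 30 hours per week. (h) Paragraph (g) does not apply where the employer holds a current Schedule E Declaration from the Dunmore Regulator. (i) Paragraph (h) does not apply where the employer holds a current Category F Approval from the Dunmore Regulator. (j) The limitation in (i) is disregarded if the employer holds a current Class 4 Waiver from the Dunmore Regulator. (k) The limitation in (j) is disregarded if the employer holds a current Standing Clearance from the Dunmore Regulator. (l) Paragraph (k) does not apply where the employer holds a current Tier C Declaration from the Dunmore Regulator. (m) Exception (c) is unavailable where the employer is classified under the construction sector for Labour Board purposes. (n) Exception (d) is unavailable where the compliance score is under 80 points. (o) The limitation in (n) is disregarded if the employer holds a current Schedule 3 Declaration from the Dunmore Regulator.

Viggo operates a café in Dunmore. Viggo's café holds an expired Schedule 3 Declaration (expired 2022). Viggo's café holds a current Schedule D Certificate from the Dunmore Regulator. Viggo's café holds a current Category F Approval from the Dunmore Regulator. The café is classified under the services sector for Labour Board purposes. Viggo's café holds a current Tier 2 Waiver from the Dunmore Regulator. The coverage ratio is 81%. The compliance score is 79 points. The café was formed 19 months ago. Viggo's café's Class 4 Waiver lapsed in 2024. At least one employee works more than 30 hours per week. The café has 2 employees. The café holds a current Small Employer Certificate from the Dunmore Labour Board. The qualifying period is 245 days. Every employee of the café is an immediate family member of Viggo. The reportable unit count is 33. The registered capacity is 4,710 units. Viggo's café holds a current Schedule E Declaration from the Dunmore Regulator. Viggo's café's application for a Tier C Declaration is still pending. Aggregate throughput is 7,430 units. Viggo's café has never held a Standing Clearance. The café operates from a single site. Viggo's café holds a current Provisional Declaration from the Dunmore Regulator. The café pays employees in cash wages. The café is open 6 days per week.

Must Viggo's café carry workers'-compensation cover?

Exception (a) requires that the employer provides no cash remuneration (equity only); but employees are paid cash wages, so (a) is unavailable.
All of (b)'s requirements are met (every employee is an immediate family member; a current Provisional Declaration is held). Applying paragraphs (f)–(l): (f) would limit (b) — a current Schedule D Certificate is held — but (g) sets (f) aside: (g) operates — at least one employee exceeds 30 hours/week. (h) would limit (g) — a current Schedule E Declaration is held — but (i) sets (h) aside: (i) is triggered — a current Category F Approval is held. (j), which would lift (i), does not operate here — there is no Class 4 Waiver in force. (b) remains available.
Exception (c) requires that the coverage ratio is below 75%; but the coverage ratio is 81%, not below 75%, so (c) is unavailable.
Exception (d): the reportable unit count is 33, below the 34 limit; the employer operates from a single site; a current Tier 2 Waiver is held — every condition holds. However, paragraphs (n)–(o) must be considered: (n) operates against (d): the compliance score is 79 points, under the 80 points limit. (o), which would lift (n), is not triggered — the Schedule 3 Declaration is not current. Exception (d) does not apply.
Exception (e) does not apply: aggregate throughput is 7,430 units, short of 8,010 units.

No — exception (b) applies; Viggo's café is not required to carry workers'-compensation cover.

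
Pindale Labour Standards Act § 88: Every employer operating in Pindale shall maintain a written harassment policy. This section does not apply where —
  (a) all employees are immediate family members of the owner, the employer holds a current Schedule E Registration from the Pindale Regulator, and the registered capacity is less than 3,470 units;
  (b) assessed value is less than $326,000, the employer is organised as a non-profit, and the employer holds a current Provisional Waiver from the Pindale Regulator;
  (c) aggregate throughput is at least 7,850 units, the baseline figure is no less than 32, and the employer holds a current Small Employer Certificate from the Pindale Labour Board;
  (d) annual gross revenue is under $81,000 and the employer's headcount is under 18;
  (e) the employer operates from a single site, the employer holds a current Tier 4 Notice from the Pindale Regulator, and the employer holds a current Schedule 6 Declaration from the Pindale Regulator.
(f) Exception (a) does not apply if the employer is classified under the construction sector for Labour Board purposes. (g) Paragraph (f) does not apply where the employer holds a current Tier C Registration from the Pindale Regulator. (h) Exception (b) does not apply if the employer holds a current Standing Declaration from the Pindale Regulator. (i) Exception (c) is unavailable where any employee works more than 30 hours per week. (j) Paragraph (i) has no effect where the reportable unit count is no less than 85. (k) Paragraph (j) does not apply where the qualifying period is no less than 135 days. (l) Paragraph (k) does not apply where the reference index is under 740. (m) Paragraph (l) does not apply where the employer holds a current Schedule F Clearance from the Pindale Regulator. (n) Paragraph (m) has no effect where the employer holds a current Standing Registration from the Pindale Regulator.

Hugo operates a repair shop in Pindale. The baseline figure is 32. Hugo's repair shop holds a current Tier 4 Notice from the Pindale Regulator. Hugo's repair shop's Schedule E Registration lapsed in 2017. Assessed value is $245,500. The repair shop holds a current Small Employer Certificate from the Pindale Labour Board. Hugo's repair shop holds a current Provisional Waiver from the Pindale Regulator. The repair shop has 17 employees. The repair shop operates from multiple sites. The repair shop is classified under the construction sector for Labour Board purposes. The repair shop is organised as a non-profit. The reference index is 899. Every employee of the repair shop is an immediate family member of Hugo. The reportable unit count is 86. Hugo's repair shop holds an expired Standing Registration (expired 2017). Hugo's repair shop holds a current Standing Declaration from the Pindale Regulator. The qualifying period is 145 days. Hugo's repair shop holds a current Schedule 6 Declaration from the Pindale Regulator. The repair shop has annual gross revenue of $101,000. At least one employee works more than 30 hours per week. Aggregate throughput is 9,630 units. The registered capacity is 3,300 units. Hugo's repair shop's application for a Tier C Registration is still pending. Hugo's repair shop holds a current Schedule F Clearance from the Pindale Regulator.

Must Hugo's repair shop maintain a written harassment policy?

Exception (a) fails — the Schedule E Registration is not current.
Exception (b): assessed value is $245,500, less than the $326,000 limit; the employer is a non-profit; a current Provisional Waiver is held — every condition holds. But applying paragraph (h): (h) operates against (b): a current Standing Declaration is held. (b) is therefore removed.
All of (c)'s requirements are met (aggregate throughput is 9,630 units, meeting the 7,850 units threshold; the baseline figure is 32, meeting the 32 threshold; a current Small Employer Certificate is held). Turning to paragraphs (i)–(n): (i) operates against (c): at least one employee exceeds 30 hours/week. (j) would limit (i) — the reportable unit count is 86, meeting the 85 threshold — but (k) sets (j) aside: (k) operates against (j): the qualifying period is 145 days, meeting the 135 days threshold. (l) is not engaged (the reference index is 899, not under 740), so (k) stands. (c) is therefore removed.
Exception (d) does not apply: annual gross revenue is $101,000, not under $81,000.
Exception (e) fails — the employer operates from multiple sites.
None of the exceptions is available; § 88 applies in full.

Yes — Hugo's repair shop must maintain a written harassment policy.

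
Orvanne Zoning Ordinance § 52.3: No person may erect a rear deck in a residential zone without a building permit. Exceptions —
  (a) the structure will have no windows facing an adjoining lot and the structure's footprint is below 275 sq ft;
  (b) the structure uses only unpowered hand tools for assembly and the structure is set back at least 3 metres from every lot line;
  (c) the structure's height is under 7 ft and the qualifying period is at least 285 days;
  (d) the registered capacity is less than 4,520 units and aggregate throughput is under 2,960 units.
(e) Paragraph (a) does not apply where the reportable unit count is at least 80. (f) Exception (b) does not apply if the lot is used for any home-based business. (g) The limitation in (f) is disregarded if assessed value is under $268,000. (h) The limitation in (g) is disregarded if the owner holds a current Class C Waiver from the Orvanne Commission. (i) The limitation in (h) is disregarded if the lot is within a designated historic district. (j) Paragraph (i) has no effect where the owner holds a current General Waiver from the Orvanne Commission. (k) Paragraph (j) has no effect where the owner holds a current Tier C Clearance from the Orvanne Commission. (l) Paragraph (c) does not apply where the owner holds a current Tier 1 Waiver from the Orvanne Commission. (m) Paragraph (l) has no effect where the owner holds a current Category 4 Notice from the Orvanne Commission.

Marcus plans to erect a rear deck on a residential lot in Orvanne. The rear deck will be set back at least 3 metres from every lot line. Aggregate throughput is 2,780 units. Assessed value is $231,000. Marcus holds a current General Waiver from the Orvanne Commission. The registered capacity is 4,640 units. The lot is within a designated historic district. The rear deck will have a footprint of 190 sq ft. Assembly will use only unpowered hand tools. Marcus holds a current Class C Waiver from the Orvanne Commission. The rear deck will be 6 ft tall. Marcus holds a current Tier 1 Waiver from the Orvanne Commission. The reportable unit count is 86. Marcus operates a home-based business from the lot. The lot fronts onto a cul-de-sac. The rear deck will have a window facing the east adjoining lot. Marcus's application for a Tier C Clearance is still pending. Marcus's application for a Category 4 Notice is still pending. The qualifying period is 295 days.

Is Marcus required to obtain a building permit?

Yes — Marcus must obtain a building permit.

Exception (a) requires that the structure will have no windows facing an adjoining lot; but a window faces an adjoining lot, so (a) is unavailable.
Exception (b)'s conditions are all satisfied: assembly uses only hand tools; the setback is at least 3 m on every side. However, paragraphs (f)–(k) must be considered: (f) operates against (b): a home-based business operates on the lot. (g) operates (assessed value is $231,000, under the $268,000 limit), but yields to (h): (h) operates against (g): a current Class C Waiver is held. (i) would limit (h) — the lot is in a historic district — but (j) sets (i) aside: (j) is engaged — a current General Waiver is held. (k), which would lift (j), is not engaged — there is no Tier C Clearance in force. So (b) is unavailable.
All of (c)'s requirements are met (the structure's height is 6 ft, under the 7 ft limit; the qualifying period is 295 days, meeting the 285 days threshold). But applying paragraphs (l)–(m): (l) operates against (c): a current Tier 1 Waiver is held. (m), which would lift (l), is inapplicable — the Category 4 Notice is not current. So (c) is unavailable.
Exception (d) fails — the registered capacity is 4,640 units, not less than 4,520 units.
No exception is made out. Marcus falls within the general rule.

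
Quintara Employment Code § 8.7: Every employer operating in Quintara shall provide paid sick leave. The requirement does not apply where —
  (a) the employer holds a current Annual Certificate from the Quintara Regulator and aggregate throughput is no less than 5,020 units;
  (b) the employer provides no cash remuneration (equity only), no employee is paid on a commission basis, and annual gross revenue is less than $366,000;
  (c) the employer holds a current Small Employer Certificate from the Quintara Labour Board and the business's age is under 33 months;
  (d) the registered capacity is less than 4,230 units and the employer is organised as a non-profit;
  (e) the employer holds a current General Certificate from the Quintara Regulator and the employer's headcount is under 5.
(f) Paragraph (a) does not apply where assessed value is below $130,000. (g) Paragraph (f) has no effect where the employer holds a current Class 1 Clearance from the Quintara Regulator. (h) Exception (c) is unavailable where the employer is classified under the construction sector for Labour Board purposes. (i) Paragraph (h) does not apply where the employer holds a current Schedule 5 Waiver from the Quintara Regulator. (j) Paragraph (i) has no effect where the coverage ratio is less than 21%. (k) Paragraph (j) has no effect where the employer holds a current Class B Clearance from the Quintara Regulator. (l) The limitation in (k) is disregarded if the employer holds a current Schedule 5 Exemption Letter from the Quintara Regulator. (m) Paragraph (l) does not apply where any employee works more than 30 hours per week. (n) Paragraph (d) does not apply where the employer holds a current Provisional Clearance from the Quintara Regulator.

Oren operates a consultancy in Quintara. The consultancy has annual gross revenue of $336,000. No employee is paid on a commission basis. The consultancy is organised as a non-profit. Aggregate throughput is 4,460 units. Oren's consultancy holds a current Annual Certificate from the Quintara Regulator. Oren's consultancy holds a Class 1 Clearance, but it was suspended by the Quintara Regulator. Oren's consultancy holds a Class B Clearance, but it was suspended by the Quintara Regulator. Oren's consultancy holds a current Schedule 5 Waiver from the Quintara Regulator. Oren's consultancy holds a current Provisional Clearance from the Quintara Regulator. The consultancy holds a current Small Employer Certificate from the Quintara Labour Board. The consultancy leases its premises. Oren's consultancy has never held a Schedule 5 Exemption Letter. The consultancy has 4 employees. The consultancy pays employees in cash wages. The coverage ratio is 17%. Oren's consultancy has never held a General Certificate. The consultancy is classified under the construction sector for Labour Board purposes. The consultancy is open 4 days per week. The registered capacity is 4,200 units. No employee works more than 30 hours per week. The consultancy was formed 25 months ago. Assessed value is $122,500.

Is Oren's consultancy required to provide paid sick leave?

Yes — Oren's consultancy must provide paid sick leave.

Exception (a) fails — aggregate throughput is 4,460 units, short of 5,020 units.
Exception (b) requires that the employer provides no cash remuneration (equity only); but employees are paid cash wages, so (b) is unavailable.
Exception (c)'s conditions are all satisfied: a current Small Employer Certificate is held; the business's age is 25 months, under the 33 months limit. But applying paragraphs (h)–(m): (h) applies — the consultancy is classified under the construction sector. (i) is triggered (a current Schedule 5 Waiver is held), but is overridden by (j): (j) operates — the coverage ratio is 17%, less than the 21% limit. (k) does not operate here (there is no Class B Clearance in force), so (j) stands. So (c) is unavailable.
Exception (d) is satisfied on its face — the registered capacity is 4,200 units, less than the 4,230 units limit; the employer is a non-profit. Turning to paragraph (n): (n) operates against (d): a current Provisional Clearance is held. So (d) is unavailable.
Exception (e) does not apply: there is no General Certificate in force.
No exception is made out. Oren's consultancy falls within the general rule.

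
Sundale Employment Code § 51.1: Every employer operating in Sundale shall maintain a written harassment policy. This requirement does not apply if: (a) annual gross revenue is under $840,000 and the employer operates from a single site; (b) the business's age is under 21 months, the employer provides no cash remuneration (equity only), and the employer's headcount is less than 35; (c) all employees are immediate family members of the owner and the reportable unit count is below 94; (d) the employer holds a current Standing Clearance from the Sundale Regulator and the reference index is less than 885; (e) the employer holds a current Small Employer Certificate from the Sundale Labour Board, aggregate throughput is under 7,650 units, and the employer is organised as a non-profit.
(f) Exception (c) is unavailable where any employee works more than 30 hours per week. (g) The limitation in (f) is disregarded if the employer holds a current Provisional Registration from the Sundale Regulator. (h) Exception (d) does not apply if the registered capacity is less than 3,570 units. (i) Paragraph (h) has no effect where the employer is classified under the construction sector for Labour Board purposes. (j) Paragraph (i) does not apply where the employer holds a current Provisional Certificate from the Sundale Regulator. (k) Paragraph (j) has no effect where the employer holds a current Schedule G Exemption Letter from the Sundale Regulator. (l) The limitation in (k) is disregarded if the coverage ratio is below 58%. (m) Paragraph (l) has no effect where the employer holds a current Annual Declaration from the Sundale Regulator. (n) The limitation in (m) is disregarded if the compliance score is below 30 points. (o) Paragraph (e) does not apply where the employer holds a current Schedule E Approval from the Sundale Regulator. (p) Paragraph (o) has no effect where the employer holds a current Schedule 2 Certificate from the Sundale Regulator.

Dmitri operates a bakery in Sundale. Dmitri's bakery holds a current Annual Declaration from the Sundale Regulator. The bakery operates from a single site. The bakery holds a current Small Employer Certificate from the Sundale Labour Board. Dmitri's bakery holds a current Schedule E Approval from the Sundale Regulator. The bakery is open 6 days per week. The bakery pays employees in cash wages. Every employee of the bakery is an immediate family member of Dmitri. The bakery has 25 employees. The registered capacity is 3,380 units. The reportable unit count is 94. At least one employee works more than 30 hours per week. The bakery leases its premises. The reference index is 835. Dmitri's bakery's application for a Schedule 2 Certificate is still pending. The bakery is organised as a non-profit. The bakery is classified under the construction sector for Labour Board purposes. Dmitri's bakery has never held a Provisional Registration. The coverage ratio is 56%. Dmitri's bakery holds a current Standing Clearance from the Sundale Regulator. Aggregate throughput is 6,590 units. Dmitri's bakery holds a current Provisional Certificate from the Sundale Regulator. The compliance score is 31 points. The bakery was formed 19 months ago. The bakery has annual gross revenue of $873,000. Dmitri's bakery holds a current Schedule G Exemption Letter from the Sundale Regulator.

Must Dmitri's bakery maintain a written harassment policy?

Exception (a) requires that annual gross revenue is under $840,000; but annual gross revenue is $873,000, not under $840,000, so (a) is unavailable.
Exception (b) does not apply: employees are paid cash wages.
Exception (c) does not apply: the reportable unit count is 94, not below 94.
Exception (d) is satisfied on its face — a current Standing Clearance is held; the reference index is 835, less than the 885 limit. As to paragraphs (h)–(n): (h) would limit (d) — the registered capacity is 3,380 units, less than the 3,570 units limit — but (i) sets (h) aside: (i) operates — the bakery is classified under the construction sector. (j) would limit (i) — a current Provisional Certificate is held — but (k) sets (j) aside: (k) operates against (j): a current Schedule G Exemption Letter is held. (l) would limit (k) — the coverage ratio is 56%, below the 58% limit — but (m) sets (l) aside: (m) operates against (l): a current Annual Declaration is held. (n) is not engaged (the compliance score is 31 points, not below 30 points), so (m) stands. Exception (d) stands.
Exception (e)'s conditions are all satisfied: a current Small Employer Certificate is held; aggregate throughput is 6,590 units, under the 7,650 units limit; the employer is a non-profit. Turning to paragraphs (o)–(p): (o) operates against (e): a current Schedule E Approval is held. (p), which would lift (o), is not engaged — there is no Schedule 2 Certificate in force. So (e) is unavailable.

No — exception (d) applies; Dmitri's bakery is not required to maintain a written harassment policy.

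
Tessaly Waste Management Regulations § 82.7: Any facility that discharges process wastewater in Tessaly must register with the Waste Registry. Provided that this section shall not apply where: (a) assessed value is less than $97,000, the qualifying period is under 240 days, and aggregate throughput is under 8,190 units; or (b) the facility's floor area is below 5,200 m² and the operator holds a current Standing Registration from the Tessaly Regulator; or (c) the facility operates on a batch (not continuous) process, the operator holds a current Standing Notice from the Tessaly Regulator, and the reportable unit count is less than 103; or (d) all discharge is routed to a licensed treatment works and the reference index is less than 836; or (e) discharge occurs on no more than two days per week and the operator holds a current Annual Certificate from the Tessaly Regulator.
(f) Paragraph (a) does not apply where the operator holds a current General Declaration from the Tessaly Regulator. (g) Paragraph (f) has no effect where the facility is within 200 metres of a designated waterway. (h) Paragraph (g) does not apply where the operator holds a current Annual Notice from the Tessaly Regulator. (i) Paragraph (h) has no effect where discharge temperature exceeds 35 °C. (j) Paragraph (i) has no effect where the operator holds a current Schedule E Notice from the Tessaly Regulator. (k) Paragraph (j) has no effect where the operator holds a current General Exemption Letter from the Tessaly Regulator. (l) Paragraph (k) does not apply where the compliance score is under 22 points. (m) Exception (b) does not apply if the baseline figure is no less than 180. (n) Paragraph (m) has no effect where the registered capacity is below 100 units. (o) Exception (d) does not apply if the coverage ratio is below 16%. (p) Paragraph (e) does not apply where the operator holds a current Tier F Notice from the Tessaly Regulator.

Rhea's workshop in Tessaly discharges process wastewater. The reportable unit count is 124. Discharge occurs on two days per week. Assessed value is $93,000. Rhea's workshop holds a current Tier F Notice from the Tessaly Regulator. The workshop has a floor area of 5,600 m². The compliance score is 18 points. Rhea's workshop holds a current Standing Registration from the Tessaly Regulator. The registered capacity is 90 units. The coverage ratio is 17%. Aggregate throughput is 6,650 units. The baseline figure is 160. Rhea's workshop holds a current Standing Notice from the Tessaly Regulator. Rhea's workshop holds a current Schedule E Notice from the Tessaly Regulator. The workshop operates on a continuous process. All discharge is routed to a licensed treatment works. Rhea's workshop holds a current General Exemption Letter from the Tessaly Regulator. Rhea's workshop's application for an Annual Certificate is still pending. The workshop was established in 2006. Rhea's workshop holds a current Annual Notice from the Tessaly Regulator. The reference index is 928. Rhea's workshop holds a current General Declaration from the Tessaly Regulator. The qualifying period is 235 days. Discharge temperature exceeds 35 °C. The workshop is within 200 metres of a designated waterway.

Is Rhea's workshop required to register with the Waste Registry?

Exception (a): assessed value is $93,000, less than the $97,000 limit; the qualifying period is 235 days, under the 240 days limit; aggregate throughput is 6,650 units, under the 8,190 units limit — every condition holds. But applying paragraphs (f)–(l): (f) applies — a current General Declaration is held. (g) is triggered (the workshop is within 200 m of a designated waterway), but yields to (h): (h) operates against (g): a current Annual Notice is held. (i) operates (discharge temperature exceeds 35 °C), but is itself disapplied by (j): (j) operates against (i): a current Schedule E Notice is held. (k) applies (a current General Exemption Letter is held), but yields to (l): (l) operates against (k): the compliance score is 18 points, under the 22 points limit. (a) is therefore removed.
Exception (b) does not apply: the facility's floor area is 5,600 m², not below 5,200 m².
Exception (c) does not apply: the facility operates on a continuous process.
Exception (d) requires that the reference index is less than 836; but the reference index is 928, not less than 836, so (d) is unavailable.
Exception (e) requires that the operator holds a current Annual Certificate from the Tessaly Regulator; but there is no Annual Certificate in force, so (e) is unavailable.
No exception is made out. Rhea's workshop falls within the general rule.

Yes — Rhea's workshop must register with the Waste Registry.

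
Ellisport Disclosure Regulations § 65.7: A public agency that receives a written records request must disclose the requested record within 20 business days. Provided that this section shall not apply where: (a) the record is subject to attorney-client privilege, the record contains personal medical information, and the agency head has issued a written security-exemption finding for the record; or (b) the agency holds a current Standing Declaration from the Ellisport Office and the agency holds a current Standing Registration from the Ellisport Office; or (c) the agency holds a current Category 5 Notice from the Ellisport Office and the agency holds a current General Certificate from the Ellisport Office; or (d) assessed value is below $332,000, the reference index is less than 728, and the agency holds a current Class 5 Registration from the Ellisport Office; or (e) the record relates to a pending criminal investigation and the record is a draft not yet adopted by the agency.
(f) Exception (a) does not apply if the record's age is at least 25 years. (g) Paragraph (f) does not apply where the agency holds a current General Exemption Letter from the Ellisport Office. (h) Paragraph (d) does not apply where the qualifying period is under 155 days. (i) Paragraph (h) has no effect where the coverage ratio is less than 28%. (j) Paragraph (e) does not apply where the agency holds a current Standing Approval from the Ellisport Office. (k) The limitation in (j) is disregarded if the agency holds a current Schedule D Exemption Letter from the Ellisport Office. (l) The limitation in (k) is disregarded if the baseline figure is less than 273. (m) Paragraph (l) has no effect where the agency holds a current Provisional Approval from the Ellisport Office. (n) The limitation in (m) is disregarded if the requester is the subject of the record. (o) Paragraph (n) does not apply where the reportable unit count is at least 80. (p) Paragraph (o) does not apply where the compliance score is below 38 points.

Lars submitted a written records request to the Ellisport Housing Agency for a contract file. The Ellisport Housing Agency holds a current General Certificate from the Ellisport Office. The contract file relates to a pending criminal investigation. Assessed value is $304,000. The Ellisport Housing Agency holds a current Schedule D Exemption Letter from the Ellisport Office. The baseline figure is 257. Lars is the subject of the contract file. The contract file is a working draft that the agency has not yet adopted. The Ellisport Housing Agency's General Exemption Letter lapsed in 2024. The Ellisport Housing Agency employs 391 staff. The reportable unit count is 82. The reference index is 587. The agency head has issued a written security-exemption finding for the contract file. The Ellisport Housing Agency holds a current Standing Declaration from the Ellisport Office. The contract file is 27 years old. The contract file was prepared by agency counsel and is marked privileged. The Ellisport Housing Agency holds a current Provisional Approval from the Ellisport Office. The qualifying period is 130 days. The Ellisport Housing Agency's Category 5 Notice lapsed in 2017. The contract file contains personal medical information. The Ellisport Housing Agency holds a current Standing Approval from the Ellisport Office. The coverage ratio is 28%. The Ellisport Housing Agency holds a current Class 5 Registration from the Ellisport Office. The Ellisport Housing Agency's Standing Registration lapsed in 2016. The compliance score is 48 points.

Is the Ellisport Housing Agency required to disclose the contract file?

Exception (a): the contract file is privileged; the contract file contains personal medical information; a written security-exemption finding has been issued — every condition holds. Turning to paragraphs (f)–(g): (f) applies — the record's age is 27 years, meeting the 25 years threshold. (g) does not operate here (no current General Exemption Letter is held), so (f) stands. So (a) is unavailable.
Exception (b) fails — the Standing Registration is not current.
Exception (c) does not apply: no current Category 5 Notice is held.
Exception (d): assessed value is $304,000, below the $332,000 limit; the reference index is 587, less than the 728 limit; a current Class 5 Registration is held — every condition holds. However, paragraphs (h)–(i) must be considered: (h) operates — the qualifying period is 130 days, under the 155 days limit. (i), which would lift (h), is not engaged — the coverage ratio is 28%, not less than 28%. (d) is therefore removed.
All of (e)'s requirements are met (the contract file relates to a pending investigation; the contract file is an unadopted draft). Under paragraphs (j)–(p): (j) would limit (e) — a current Standing Approval is held — but (k) sets (j) aside: (k) is engaged — a current Schedule D Exemption Letter is held. (l) would limit (k) — the baseline figure is 257, less than the 273 limit — but (m) sets (l) aside: (m) operates against (l): a current Provisional Approval is held. (n) would limit (m) — Lars is the subject of the contract file — but (o) sets (n) aside: (o) operates against (n): the reportable unit count is 82, meeting the 80 threshold. (p) is not engaged (the compliance score is 48 points, not below 38 points), so (o) stands. So (e) applies.

No — exception (e) applies; the Ellisport Housing Agency is not required to disclose the contract file.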